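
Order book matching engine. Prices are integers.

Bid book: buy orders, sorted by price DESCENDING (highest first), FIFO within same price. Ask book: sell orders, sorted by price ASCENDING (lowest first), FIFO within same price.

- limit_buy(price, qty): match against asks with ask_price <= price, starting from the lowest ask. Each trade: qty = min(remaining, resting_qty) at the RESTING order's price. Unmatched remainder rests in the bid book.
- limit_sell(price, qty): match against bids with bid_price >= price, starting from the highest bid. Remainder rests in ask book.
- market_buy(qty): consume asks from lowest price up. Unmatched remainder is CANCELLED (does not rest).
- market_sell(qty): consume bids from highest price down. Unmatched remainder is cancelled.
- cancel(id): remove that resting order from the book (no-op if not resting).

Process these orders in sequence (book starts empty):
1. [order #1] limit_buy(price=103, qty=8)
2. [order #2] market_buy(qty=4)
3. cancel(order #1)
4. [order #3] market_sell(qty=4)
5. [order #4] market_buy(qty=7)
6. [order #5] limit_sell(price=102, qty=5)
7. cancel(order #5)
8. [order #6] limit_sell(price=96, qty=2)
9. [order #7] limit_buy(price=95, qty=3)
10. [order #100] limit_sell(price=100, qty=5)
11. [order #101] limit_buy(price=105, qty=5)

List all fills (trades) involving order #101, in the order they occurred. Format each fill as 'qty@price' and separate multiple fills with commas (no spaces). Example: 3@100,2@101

Answer: 2@96,3@100

Derivation:
After op 1 [order #1] limit_buy(price=103, qty=8): fills=none; bids=[#1:8@103] asks=[-]
After op 2 [order #2] market_buy(qty=4): fills=none; bids=[#1:8@103] asks=[-]
After op 3 cancel(order #1): fills=none; bids=[-] asks=[-]
After op 4 [order #3] market_sell(qty=4): fills=none; bids=[-] asks=[-]
After op 5 [order #4] market_buy(qty=7): fills=none; bids=[-] asks=[-]
After op 6 [order #5] limit_sell(price=102, qty=5): fills=none; bids=[-] asks=[#5:5@102]
After op 7 cancel(order #5): fills=none; bids=[-] asks=[-]
After op 8 [order #6] limit_sell(price=96, qty=2): fills=none; bids=[-] asks=[#6:2@96]
After op 9 [order #7] limit_buy(price=95, qty=3): fills=none; bids=[#7:3@95] asks=[#6:2@96]
After op 10 [order #100] limit_sell(price=100, qty=5): fills=none; bids=[#7:3@95] asks=[#6:2@96 #100:5@100]
After op 11 [order #101] limit_buy(price=105, qty=5): fills=#101x#6:2@96 #101x#100:3@100; bids=[#7:3@95] asks=[#100:2@100]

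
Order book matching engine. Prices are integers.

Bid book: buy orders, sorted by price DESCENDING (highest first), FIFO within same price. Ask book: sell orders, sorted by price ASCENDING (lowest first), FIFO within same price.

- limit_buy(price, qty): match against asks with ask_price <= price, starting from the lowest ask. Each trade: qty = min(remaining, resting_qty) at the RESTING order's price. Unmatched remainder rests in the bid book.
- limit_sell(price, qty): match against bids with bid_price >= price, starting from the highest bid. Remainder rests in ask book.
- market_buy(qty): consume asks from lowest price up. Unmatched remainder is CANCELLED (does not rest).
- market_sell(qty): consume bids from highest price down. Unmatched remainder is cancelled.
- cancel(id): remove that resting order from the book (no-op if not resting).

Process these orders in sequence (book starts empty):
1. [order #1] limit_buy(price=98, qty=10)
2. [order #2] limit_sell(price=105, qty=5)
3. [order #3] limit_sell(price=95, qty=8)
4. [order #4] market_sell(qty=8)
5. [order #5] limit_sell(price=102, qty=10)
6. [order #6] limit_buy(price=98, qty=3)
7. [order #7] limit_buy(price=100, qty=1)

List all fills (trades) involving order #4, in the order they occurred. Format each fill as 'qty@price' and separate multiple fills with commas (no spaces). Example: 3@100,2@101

After op 1 [order #1] limit_buy(price=98, qty=10): fills=none; bids=[#1:10@98] asks=[-]
After op 2 [order #2] limit_sell(price=105, qty=5): fills=none; bids=[#1:10@98] asks=[#2:5@105]
After op 3 [order #3] limit_sell(price=95, qty=8): fills=#1x#3:8@98; bids=[#1:2@98] asks=[#2:5@105]
After op 4 [order #4] market_sell(qty=8): fills=#1x#4:2@98; bids=[-] asks=[#2:5@105]
After op 5 [order #5] limit_sell(price=102, qty=10): fills=none; bids=[-] asks=[#5:10@102 #2:5@105]
After op 6 [order #6] limit_buy(price=98, qty=3): fills=none; bids=[#6:3@98] asks=[#5:10@102 #2:5@105]
After op 7 [order #7] limit_buy(price=100, qty=1): fills=none; bids=[#7:1@100 #6:3@98] asks=[#5:10@102 #2:5@105]

Answer: 2@98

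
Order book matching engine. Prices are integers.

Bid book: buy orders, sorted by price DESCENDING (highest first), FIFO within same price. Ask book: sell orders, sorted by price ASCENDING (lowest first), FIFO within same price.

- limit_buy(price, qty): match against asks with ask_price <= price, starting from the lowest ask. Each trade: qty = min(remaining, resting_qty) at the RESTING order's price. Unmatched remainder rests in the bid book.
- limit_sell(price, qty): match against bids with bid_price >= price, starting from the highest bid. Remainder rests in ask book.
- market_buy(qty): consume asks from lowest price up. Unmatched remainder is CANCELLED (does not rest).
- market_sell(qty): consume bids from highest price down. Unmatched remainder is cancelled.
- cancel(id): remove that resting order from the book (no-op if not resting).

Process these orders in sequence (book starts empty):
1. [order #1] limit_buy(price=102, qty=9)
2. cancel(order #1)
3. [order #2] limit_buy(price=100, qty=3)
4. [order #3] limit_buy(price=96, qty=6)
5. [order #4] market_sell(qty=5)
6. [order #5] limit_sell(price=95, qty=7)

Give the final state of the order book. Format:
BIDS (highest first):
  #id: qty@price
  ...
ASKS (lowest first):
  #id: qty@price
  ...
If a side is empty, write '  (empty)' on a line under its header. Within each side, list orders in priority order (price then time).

Answer: BIDS (highest first):
  (empty)
ASKS (lowest first):
  #5: 3@95

Derivation:
After op 1 [order #1] limit_buy(price=102, qty=9): fills=none; bids=[#1:9@102] asks=[-]
After op 2 cancel(order #1): fills=none; bids=[-] asks=[-]
After op 3 [order #2] limit_buy(price=100, qty=3): fills=none; bids=[#2:3@100] asks=[-]
After op 4 [order #3] limit_buy(price=96, qty=6): fills=none; bids=[#2:3@100 #3:6@96] asks=[-]
After op 5 [order #4] market_sell(qty=5): fills=#2x#4:3@100 #3x#4:2@96; bids=[#3:4@96] asks=[-]
After op 6 [order #5] limit_sell(price=95, qty=7): fills=#3x#5:4@96; bids=[-] asks=[#5:3@95]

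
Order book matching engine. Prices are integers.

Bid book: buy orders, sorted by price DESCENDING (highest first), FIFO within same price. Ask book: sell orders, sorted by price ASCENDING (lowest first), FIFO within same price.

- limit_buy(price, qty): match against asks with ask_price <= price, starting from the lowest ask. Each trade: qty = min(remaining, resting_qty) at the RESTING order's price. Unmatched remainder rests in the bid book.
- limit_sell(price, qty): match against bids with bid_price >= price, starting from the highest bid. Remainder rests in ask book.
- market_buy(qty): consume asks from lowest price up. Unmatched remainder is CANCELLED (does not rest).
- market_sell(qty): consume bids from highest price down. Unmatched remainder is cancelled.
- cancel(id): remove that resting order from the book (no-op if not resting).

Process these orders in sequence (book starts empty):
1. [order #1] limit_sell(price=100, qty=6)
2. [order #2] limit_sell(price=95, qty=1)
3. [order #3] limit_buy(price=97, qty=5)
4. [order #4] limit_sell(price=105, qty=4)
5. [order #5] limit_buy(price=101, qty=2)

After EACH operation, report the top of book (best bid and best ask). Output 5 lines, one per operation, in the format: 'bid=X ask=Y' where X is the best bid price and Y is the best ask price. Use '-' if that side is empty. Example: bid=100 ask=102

Answer: bid=- ask=100
bid=- ask=95
bid=97 ask=100
bid=97 ask=100
bid=97 ask=100

Derivation:
After op 1 [order #1] limit_sell(price=100, qty=6): fills=none; bids=[-] asks=[#1:6@100]
After op 2 [order #2] limit_sell(price=95, qty=1): fills=none; bids=[-] asks=[#2:1@95 #1:6@100]
After op 3 [order #3] limit_buy(price=97, qty=5): fills=#3x#2:1@95; bids=[#3:4@97] asks=[#1:6@100]
After op 4 [order #4] limit_sell(price=105, qty=4): fills=none; bids=[#3:4@97] asks=[#1:6@100 #4:4@105]
After op 5 [order #5] limit_buy(price=101, qty=2): fills=#5x#1:2@100; bids=[#3:4@97] asks=[#1:4@100 #4:4@105]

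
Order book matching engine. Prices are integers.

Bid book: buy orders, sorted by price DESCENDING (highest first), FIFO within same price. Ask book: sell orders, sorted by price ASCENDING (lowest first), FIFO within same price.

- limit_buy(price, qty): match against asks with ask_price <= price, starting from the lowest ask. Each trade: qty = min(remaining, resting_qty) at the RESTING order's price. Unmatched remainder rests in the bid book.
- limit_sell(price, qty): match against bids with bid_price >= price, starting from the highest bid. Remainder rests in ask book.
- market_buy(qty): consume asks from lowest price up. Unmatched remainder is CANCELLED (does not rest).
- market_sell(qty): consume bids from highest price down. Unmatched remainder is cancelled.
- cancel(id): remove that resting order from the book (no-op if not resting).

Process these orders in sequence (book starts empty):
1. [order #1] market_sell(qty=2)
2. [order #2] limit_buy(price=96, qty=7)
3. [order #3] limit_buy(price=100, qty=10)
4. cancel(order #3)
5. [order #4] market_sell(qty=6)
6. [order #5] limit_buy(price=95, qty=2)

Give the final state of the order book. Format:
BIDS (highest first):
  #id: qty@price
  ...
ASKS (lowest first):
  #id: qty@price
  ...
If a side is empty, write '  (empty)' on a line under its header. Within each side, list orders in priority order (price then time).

Answer: BIDS (highest first):
  #2: 1@96
  #5: 2@95
ASKS (lowest first):
  (empty)

Derivation:
After op 1 [order #1] market_sell(qty=2): fills=none; bids=[-] asks=[-]
After op 2 [order #2] limit_buy(price=96, qty=7): fills=none; bids=[#2:7@96] asks=[-]
After op 3 [order #3] limit_buy(price=100, qty=10): fills=none; bids=[#3:10@100 #2:7@96] asks=[-]
After op 4 cancel(order #3): fills=none; bids=[#2:7@96] asks=[-]
After op 5 [order #4] market_sell(qty=6): fills=#2x#4:6@96; bids=[#2:1@96] asks=[-]
After op 6 [order #5] limit_buy(price=95, qty=2): fills=none; bids=[#2:1@96 #5:2@95] asks=[-]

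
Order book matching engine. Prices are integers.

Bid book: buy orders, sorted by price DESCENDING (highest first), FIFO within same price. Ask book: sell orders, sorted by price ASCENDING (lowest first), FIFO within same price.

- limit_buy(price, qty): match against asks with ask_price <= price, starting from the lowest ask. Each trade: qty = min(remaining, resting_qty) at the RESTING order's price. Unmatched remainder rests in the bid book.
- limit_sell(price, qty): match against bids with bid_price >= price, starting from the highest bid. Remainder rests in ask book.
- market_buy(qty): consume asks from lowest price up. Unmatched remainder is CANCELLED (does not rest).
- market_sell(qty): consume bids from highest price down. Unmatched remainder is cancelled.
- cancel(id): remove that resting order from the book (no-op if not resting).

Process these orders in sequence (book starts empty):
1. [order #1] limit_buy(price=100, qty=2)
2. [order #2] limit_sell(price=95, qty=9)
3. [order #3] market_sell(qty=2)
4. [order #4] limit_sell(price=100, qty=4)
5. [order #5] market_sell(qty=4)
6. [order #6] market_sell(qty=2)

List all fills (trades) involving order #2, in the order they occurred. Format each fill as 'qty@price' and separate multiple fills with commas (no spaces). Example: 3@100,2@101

After op 1 [order #1] limit_buy(price=100, qty=2): fills=none; bids=[#1:2@100] asks=[-]
After op 2 [order #2] limit_sell(price=95, qty=9): fills=#1x#2:2@100; bids=[-] asks=[#2:7@95]
After op 3 [order #3] market_sell(qty=2): fills=none; bids=[-] asks=[#2:7@95]
After op 4 [order #4] limit_sell(price=100, qty=4): fills=none; bids=[-] asks=[#2:7@95 #4:4@100]
After op 5 [order #5] market_sell(qty=4): fills=none; bids=[-] asks=[#2:7@95 #4:4@100]
After op 6 [order #6] market_sell(qty=2): fills=none; bids=[-] asks=[#2:7@95 #4:4@100]

Answer: 2@100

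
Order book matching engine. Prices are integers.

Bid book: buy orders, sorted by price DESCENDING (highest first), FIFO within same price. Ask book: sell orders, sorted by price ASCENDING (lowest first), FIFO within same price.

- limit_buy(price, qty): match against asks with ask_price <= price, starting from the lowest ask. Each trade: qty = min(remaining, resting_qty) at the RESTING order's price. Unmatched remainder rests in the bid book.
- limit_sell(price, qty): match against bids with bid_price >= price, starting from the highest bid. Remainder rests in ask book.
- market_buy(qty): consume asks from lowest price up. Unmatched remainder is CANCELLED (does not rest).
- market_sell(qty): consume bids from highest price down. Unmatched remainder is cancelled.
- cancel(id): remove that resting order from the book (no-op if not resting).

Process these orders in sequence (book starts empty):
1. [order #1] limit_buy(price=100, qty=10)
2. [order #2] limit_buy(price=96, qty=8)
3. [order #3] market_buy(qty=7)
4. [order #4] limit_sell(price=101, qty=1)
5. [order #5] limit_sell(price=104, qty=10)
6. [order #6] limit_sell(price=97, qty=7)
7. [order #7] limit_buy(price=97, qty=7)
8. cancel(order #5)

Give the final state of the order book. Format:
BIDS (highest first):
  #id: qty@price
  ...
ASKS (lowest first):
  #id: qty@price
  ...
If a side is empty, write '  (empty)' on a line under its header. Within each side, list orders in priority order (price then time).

Answer: BIDS (highest first):
  #1: 3@100
  #7: 7@97
  #2: 8@96
ASKS (lowest first):
  #4: 1@101

Derivation:
After op 1 [order #1] limit_buy(price=100, qty=10): fills=none; bids=[#1:10@100] asks=[-]
After op 2 [order #2] limit_buy(price=96, qty=8): fills=none; bids=[#1:10@100 #2:8@96] asks=[-]
After op 3 [order #3] market_buy(qty=7): fills=none; bids=[#1:10@100 #2:8@96] asks=[-]
After op 4 [order #4] limit_sell(price=101, qty=1): fills=none; bids=[#1:10@100 #2:8@96] asks=[#4:1@101]
After op 5 [order #5] limit_sell(price=104, qty=10): fills=none; bids=[#1:10@100 #2:8@96] asks=[#4:1@101 #5:10@104]
After op 6 [order #6] limit_sell(price=97, qty=7): fills=#1x#6:7@100; bids=[#1:3@100 #2:8@96] asks=[#4:1@101 #5:10@104]
After op 7 [order #7] limit_buy(price=97, qty=7): fills=none; bids=[#1:3@100 #7:7@97 #2:8@96] asks=[#4:1@101 #5:10@104]
After op 8 cancel(order #5): fills=none; bids=[#1:3@100 #7:7@97 #2:8@96] asks=[#4:1@101]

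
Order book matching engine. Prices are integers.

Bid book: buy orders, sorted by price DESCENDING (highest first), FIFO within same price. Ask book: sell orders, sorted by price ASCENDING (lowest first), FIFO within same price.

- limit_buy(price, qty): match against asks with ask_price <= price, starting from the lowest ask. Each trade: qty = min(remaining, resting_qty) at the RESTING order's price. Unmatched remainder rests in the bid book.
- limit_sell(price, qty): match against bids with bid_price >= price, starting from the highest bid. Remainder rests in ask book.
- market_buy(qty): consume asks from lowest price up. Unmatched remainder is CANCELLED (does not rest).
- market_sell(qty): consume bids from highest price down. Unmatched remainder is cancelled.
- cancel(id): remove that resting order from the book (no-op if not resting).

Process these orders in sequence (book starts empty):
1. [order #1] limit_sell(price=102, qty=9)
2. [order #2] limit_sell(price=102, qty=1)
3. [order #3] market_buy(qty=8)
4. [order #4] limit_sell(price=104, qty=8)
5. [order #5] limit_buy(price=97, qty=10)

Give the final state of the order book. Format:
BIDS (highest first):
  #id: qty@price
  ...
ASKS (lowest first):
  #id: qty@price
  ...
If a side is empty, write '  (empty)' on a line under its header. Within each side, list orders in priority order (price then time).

After op 1 [order #1] limit_sell(price=102, qty=9): fills=none; bids=[-] asks=[#1:9@102]
After op 2 [order #2] limit_sell(price=102, qty=1): fills=none; bids=[-] asks=[#1:9@102 #2:1@102]
After op 3 [order #3] market_buy(qty=8): fills=#3x#1:8@102; bids=[-] asks=[#1:1@102 #2:1@102]
After op 4 [order #4] limit_sell(price=104, qty=8): fills=none; bids=[-] asks=[#1:1@102 #2:1@102 #4:8@104]
After op 5 [order #5] limit_buy(price=97, qty=10): fills=none; bids=[#5:10@97] asks=[#1:1@102 #2:1@102 #4:8@104]

Answer: BIDS (highest first):
  #5: 10@97
ASKS (lowest first):
  #1: 1@102
  #2: 1@102
  #4: 8@104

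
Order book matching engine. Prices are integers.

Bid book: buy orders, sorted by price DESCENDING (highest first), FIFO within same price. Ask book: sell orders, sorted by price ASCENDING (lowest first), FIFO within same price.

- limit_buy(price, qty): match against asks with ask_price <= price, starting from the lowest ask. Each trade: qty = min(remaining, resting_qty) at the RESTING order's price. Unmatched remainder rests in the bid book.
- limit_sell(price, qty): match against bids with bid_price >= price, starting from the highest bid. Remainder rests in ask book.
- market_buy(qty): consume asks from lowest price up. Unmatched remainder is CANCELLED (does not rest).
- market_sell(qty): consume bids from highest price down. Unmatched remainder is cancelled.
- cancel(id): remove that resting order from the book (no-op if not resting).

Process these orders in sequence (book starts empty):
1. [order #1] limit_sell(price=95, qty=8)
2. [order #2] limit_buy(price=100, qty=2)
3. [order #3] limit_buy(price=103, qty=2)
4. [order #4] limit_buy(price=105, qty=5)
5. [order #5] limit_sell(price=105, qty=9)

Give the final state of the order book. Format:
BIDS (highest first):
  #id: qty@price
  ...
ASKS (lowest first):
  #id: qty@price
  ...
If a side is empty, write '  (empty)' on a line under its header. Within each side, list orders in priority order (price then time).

Answer: BIDS (highest first):
  (empty)
ASKS (lowest first):
  #5: 8@105

Derivation:
After op 1 [order #1] limit_sell(price=95, qty=8): fills=none; bids=[-] asks=[#1:8@95]
After op 2 [order #2] limit_buy(price=100, qty=2): fills=#2x#1:2@95; bids=[-] asks=[#1:6@95]
After op 3 [order #3] limit_buy(price=103, qty=2): fills=#3x#1:2@95; bids=[-] asks=[#1:4@95]
After op 4 [order #4] limit_buy(price=105, qty=5): fills=#4x#1:4@95; bids=[#4:1@105] asks=[-]
After op 5 [order #5] limit_sell(price=105, qty=9): fills=#4x#5:1@105; bids=[-] asks=[#5:8@105]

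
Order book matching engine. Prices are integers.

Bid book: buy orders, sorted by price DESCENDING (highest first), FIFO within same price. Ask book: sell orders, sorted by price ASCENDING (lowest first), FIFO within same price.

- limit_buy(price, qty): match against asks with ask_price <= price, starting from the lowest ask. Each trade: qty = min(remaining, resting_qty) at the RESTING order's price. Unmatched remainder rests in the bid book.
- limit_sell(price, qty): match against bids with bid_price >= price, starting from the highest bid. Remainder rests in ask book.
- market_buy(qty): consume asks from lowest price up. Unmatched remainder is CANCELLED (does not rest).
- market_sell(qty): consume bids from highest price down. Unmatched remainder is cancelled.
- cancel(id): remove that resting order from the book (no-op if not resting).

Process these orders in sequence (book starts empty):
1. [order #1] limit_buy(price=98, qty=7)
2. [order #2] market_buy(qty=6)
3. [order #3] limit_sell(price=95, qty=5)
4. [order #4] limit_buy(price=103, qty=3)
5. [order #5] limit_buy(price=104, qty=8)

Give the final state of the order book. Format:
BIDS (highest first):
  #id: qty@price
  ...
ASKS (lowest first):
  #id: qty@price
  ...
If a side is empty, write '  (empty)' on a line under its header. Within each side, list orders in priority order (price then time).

Answer: BIDS (highest first):
  #5: 8@104
  #4: 3@103
  #1: 2@98
ASKS (lowest first):
  (empty)

Derivation:
After op 1 [order #1] limit_buy(price=98, qty=7): fills=none; bids=[#1:7@98] asks=[-]
After op 2 [order #2] market_buy(qty=6): fills=none; bids=[#1:7@98] asks=[-]
After op 3 [order #3] limit_sell(price=95, qty=5): fills=#1x#3:5@98; bids=[#1:2@98] asks=[-]
After op 4 [order #4] limit_buy(price=103, qty=3): fills=none; bids=[#4:3@103 #1:2@98] asks=[-]
After op 5 [order #5] limit_buy(price=104, qty=8): fills=none; bids=[#5:8@104 #4:3@103 #1:2@98] asks=[-]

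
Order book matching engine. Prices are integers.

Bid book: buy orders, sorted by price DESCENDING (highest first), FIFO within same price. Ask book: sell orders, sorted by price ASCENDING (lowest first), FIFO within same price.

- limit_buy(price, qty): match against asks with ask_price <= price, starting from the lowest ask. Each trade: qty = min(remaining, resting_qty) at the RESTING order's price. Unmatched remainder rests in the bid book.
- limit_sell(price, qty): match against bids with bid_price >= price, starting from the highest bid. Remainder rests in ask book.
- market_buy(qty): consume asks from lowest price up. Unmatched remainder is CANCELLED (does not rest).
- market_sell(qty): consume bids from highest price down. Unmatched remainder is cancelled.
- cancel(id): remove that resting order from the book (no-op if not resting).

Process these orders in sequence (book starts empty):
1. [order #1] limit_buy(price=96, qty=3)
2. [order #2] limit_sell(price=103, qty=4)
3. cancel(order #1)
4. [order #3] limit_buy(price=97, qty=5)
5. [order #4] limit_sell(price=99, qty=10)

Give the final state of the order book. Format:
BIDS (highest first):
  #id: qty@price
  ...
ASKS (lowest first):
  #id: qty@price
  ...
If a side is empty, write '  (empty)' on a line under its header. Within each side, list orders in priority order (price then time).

After op 1 [order #1] limit_buy(price=96, qty=3): fills=none; bids=[#1:3@96] asks=[-]
After op 2 [order #2] limit_sell(price=103, qty=4): fills=none; bids=[#1:3@96] asks=[#2:4@103]
After op 3 cancel(order #1): fills=none; bids=[-] asks=[#2:4@103]
After op 4 [order #3] limit_buy(price=97, qty=5): fills=none; bids=[#3:5@97] asks=[#2:4@103]
After op 5 [order #4] limit_sell(price=99, qty=10): fills=none; bids=[#3:5@97] asks=[#4:10@99 #2:4@103]

Answer: BIDS (highest first):
  #3: 5@97
ASKS (lowest first):
  #4: 10@99
  #2: 4@103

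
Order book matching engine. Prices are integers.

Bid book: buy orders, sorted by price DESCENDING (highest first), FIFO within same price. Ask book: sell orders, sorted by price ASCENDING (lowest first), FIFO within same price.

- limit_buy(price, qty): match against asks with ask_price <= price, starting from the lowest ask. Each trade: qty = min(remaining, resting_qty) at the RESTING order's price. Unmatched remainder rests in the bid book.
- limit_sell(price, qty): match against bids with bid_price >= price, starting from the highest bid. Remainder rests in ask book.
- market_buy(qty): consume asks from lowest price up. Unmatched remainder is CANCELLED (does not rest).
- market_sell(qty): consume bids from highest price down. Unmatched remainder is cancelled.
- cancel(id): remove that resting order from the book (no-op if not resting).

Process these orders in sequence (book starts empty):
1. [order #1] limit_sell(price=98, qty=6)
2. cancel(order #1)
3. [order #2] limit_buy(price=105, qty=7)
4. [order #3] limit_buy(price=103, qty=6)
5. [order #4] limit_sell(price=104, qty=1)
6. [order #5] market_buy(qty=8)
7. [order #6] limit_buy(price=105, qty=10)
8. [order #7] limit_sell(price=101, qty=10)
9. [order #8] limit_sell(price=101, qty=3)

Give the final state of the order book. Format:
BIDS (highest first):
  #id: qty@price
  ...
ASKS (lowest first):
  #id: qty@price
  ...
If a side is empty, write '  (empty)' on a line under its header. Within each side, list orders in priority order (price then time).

Answer: BIDS (highest first):
  #6: 3@105
  #3: 6@103
ASKS (lowest first):
  (empty)

Derivation:
After op 1 [order #1] limit_sell(price=98, qty=6): fills=none; bids=[-] asks=[#1:6@98]
After op 2 cancel(order #1): fills=none; bids=[-] asks=[-]
After op 3 [order #2] limit_buy(price=105, qty=7): fills=none; bids=[#2:7@105] asks=[-]
After op 4 [order #3] limit_buy(price=103, qty=6): fills=none; bids=[#2:7@105 #3:6@103] asks=[-]
After op 5 [order #4] limit_sell(price=104, qty=1): fills=#2x#4:1@105; bids=[#2:6@105 #3:6@103] asks=[-]
After op 6 [order #5] market_buy(qty=8): fills=none; bids=[#2:6@105 #3:6@103] asks=[-]
After op 7 [order #6] limit_buy(price=105, qty=10): fills=none; bids=[#2:6@105 #6:10@105 #3:6@103] asks=[-]
After op 8 [order #7] limit_sell(price=101, qty=10): fills=#2x#7:6@105 #6x#7:4@105; bids=[#6:6@105 #3:6@103] asks=[-]
After op 9 [order #8] limit_sell(price=101, qty=3): fills=#6x#8:3@105; bids=[#6:3@105 #3:6@103] asks=[-]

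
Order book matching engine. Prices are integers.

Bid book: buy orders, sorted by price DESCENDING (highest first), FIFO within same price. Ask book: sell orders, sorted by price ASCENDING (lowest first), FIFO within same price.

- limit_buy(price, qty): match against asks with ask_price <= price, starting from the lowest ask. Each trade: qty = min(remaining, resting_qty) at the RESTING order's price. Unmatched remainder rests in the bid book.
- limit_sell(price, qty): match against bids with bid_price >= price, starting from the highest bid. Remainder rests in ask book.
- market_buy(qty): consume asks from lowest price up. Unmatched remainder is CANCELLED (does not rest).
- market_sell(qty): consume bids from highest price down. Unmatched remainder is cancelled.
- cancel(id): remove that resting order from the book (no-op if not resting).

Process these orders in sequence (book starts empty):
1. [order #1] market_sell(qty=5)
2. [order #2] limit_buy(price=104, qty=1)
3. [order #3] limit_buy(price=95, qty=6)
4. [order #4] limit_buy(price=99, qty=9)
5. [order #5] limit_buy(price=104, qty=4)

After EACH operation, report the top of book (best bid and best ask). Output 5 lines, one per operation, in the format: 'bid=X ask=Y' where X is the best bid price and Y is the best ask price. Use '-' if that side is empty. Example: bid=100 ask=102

After op 1 [order #1] market_sell(qty=5): fills=none; bids=[-] asks=[-]
After op 2 [order #2] limit_buy(price=104, qty=1): fills=none; bids=[#2:1@104] asks=[-]
After op 3 [order #3] limit_buy(price=95, qty=6): fills=none; bids=[#2:1@104 #3:6@95] asks=[-]
After op 4 [order #4] limit_buy(price=99, qty=9): fills=none; bids=[#2:1@104 #4:9@99 #3:6@95] asks=[-]
After op 5 [order #5] limit_buy(price=104, qty=4): fills=none; bids=[#2:1@104 #5:4@104 #4:9@99 #3:6@95] asks=[-]

Answer: bid=- ask=-
bid=104 ask=-
bid=104 ask=-
bid=104 ask=-
bid=104 ask=-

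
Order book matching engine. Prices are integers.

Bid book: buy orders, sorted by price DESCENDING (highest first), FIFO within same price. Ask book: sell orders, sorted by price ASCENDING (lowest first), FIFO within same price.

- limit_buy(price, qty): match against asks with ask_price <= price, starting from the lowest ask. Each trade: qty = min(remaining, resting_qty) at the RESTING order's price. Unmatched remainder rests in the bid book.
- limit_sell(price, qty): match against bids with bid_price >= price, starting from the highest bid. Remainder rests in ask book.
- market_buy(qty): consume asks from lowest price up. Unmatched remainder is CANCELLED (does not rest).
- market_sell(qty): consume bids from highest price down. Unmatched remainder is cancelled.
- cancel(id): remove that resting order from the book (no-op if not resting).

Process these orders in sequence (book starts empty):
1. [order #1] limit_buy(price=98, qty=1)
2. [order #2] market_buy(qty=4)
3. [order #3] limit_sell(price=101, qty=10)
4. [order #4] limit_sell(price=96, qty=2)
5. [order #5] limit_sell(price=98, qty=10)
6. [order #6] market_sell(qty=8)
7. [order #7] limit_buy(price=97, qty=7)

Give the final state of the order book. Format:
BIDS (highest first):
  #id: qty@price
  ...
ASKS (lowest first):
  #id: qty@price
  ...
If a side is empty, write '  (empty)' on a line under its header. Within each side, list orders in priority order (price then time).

After op 1 [order #1] limit_buy(price=98, qty=1): fills=none; bids=[#1:1@98] asks=[-]
After op 2 [order #2] market_buy(qty=4): fills=none; bids=[#1:1@98] asks=[-]
After op 3 [order #3] limit_sell(price=101, qty=10): fills=none; bids=[#1:1@98] asks=[#3:10@101]
After op 4 [order #4] limit_sell(price=96, qty=2): fills=#1x#4:1@98; bids=[-] asks=[#4:1@96 #3:10@101]
After op 5 [order #5] limit_sell(price=98, qty=10): fills=none; bids=[-] asks=[#4:1@96 #5:10@98 #3:10@101]
After op 6 [order #6] market_sell(qty=8): fills=none; bids=[-] asks=[#4:1@96 #5:10@98 #3:10@101]
After op 7 [order #7] limit_buy(price=97, qty=7): fills=#7x#4:1@96; bids=[#7:6@97] asks=[#5:10@98 #3:10@101]

Answer: BIDS (highest first):
  #7: 6@97
ASKS (lowest first):
  #5: 10@98
  #3: 10@101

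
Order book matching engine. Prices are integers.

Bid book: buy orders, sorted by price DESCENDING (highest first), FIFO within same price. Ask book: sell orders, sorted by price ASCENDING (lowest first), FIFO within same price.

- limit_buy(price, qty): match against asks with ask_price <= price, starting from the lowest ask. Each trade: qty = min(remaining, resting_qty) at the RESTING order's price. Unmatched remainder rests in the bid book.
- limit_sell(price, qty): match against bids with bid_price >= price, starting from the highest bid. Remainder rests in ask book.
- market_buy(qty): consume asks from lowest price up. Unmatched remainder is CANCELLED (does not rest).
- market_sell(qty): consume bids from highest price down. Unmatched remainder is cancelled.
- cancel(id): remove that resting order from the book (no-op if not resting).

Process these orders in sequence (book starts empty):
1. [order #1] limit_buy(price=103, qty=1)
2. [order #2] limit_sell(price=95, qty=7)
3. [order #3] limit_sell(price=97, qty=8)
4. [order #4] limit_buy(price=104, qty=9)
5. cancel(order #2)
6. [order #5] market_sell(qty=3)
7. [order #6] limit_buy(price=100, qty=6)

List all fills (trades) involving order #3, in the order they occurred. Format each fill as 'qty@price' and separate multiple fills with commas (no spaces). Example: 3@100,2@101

After op 1 [order #1] limit_buy(price=103, qty=1): fills=none; bids=[#1:1@103] asks=[-]
After op 2 [order #2] limit_sell(price=95, qty=7): fills=#1x#2:1@103; bids=[-] asks=[#2:6@95]
After op 3 [order #3] limit_sell(price=97, qty=8): fills=none; bids=[-] asks=[#2:6@95 #3:8@97]
After op 4 [order #4] limit_buy(price=104, qty=9): fills=#4x#2:6@95 #4x#3:3@97; bids=[-] asks=[#3:5@97]
After op 5 cancel(order #2): fills=none; bids=[-] asks=[#3:5@97]
After op 6 [order #5] market_sell(qty=3): fills=none; bids=[-] asks=[#3:5@97]
After op 7 [order #6] limit_buy(price=100, qty=6): fills=#6x#3:5@97; bids=[#6:1@100] asks=[-]

Answer: 3@97,5@97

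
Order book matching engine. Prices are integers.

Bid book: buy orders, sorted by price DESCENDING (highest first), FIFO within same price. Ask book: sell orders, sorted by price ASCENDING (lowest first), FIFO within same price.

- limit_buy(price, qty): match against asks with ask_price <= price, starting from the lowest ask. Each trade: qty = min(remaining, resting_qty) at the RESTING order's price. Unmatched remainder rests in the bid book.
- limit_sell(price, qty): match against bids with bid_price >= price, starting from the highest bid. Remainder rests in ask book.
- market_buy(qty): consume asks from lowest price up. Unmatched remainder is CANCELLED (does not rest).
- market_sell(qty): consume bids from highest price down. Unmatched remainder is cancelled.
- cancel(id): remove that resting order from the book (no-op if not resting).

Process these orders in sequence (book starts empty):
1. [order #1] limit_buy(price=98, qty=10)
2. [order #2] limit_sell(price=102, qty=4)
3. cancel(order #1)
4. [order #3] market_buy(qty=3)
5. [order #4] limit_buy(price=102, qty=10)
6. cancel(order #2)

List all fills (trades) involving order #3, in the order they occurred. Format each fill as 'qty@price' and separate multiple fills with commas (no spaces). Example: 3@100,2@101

Answer: 3@102

Derivation:
After op 1 [order #1] limit_buy(price=98, qty=10): fills=none; bids=[#1:10@98] asks=[-]
After op 2 [order #2] limit_sell(price=102, qty=4): fills=none; bids=[#1:10@98] asks=[#2:4@102]
After op 3 cancel(order #1): fills=none; bids=[-] asks=[#2:4@102]
After op 4 [order #3] market_buy(qty=3): fills=#3x#2:3@102; bids=[-] asks=[#2:1@102]
After op 5 [order #4] limit_buy(price=102, qty=10): fills=#4x#2:1@102; bids=[#4:9@102] asks=[-]
After op 6 cancel(order #2): fills=none; bids=[#4:9@102] asks=[-]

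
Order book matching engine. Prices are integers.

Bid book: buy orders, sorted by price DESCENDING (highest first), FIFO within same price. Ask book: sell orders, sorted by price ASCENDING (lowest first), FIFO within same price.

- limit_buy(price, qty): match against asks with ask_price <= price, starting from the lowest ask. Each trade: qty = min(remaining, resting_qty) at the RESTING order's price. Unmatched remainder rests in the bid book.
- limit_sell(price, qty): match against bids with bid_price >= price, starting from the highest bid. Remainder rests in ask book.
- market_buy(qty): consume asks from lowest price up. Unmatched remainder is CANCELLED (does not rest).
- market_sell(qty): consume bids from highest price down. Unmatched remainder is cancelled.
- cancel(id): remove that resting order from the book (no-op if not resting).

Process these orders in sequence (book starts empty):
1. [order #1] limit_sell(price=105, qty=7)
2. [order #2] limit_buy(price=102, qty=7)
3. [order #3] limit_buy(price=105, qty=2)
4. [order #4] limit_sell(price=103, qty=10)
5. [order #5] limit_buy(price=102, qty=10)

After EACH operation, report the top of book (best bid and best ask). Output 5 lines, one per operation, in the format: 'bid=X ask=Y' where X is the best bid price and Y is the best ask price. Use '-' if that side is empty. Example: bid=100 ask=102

Answer: bid=- ask=105
bid=102 ask=105
bid=102 ask=105
bid=102 ask=103
bid=102 ask=103

Derivation:
After op 1 [order #1] limit_sell(price=105, qty=7): fills=none; bids=[-] asks=[#1:7@105]
After op 2 [order #2] limit_buy(price=102, qty=7): fills=none; bids=[#2:7@102] asks=[#1:7@105]
After op 3 [order #3] limit_buy(price=105, qty=2): fills=#3x#1:2@105; bids=[#2:7@102] asks=[#1:5@105]
After op 4 [order #4] limit_sell(price=103, qty=10): fills=none; bids=[#2:7@102] asks=[#4:10@103 #1:5@105]
After op 5 [order #5] limit_buy(price=102, qty=10): fills=none; bids=[#2:7@102 #5:10@102] asks=[#4:10@103 #1:5@105]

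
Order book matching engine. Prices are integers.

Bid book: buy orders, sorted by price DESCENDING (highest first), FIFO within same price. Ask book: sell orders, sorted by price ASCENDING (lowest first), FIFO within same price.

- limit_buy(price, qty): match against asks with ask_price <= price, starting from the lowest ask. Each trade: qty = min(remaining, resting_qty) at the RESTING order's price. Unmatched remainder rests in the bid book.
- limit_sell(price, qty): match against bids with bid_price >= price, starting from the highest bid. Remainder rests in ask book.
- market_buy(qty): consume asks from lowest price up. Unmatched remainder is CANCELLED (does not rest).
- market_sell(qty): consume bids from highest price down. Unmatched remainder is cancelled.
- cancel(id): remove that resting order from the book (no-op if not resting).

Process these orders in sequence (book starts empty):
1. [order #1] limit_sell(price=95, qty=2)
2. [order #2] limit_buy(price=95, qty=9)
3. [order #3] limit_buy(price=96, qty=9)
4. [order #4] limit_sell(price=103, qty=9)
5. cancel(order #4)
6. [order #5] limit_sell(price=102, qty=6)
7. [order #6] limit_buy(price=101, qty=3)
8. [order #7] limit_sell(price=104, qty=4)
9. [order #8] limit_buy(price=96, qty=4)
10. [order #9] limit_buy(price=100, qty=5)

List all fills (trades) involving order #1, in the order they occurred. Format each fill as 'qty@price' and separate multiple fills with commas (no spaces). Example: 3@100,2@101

Answer: 2@95

Derivation:
After op 1 [order #1] limit_sell(price=95, qty=2): fills=none; bids=[-] asks=[#1:2@95]
After op 2 [order #2] limit_buy(price=95, qty=9): fills=#2x#1:2@95; bids=[#2:7@95] asks=[-]
After op 3 [order #3] limit_buy(price=96, qty=9): fills=none; bids=[#3:9@96 #2:7@95] asks=[-]
After op 4 [order #4] limit_sell(price=103, qty=9): fills=none; bids=[#3:9@96 #2:7@95] asks=[#4:9@103]
After op 5 cancel(order #4): fills=none; bids=[#3:9@96 #2:7@95] asks=[-]
After op 6 [order #5] limit_sell(price=102, qty=6): fills=none; bids=[#3:9@96 #2:7@95] asks=[#5:6@102]
After op 7 [order #6] limit_buy(price=101, qty=3): fills=none; bids=[#6:3@101 #3:9@96 #2:7@95] asks=[#5:6@102]
After op 8 [order #7] limit_sell(price=104, qty=4): fills=none; bids=[#6:3@101 #3:9@96 #2:7@95] asks=[#5:6@102 #7:4@104]
After op 9 [order #8] limit_buy(price=96, qty=4): fills=none; bids=[#6:3@101 #3:9@96 #8:4@96 #2:7@95] asks=[#5:6@102 #7:4@104]
After op 10 [order #9] limit_buy(price=100, qty=5): fills=none; bids=[#6:3@101 #9:5@100 #3:9@96 #8:4@96 #2:7@95] asks=[#5:6@102 #7:4@104]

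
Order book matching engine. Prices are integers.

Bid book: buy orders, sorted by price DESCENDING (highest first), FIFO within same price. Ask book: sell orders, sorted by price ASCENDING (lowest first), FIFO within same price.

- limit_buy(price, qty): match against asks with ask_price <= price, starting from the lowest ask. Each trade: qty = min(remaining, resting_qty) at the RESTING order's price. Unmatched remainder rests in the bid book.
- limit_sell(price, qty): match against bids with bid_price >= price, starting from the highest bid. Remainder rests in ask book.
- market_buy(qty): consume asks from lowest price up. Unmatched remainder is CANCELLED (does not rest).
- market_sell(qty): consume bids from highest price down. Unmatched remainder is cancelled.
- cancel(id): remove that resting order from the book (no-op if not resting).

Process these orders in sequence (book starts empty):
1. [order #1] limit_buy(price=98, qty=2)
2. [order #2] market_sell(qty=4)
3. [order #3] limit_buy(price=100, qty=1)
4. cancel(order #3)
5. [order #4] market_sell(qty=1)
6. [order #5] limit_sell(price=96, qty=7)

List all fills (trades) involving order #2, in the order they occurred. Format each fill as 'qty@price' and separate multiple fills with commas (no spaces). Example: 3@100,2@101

After op 1 [order #1] limit_buy(price=98, qty=2): fills=none; bids=[#1:2@98] asks=[-]
After op 2 [order #2] market_sell(qty=4): fills=#1x#2:2@98; bids=[-] asks=[-]
After op 3 [order #3] limit_buy(price=100, qty=1): fills=none; bids=[#3:1@100] asks=[-]
After op 4 cancel(order #3): fills=none; bids=[-] asks=[-]
After op 5 [order #4] market_sell(qty=1): fills=none; bids=[-] asks=[-]
After op 6 [order #5] limit_sell(price=96, qty=7): fills=none; bids=[-] asks=[#5:7@96]

Answer: 2@98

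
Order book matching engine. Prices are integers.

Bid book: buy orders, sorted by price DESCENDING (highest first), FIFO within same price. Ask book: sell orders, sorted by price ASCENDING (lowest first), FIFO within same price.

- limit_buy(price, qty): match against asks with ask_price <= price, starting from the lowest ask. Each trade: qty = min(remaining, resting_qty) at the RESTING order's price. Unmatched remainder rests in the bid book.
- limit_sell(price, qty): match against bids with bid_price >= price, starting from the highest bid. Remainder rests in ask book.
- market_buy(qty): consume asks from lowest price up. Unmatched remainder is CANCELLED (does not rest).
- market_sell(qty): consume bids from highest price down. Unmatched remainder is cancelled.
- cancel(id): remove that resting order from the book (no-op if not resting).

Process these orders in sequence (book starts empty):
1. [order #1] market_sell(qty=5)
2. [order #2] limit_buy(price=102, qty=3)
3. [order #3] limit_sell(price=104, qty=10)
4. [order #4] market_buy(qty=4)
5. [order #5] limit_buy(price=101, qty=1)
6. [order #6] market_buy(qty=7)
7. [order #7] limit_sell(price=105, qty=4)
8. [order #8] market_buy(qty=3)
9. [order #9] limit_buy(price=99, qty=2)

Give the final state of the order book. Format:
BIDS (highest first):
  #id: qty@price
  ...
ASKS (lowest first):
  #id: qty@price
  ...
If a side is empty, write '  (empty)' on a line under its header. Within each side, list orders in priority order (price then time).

After op 1 [order #1] market_sell(qty=5): fills=none; bids=[-] asks=[-]
After op 2 [order #2] limit_buy(price=102, qty=3): fills=none; bids=[#2:3@102] asks=[-]
After op 3 [order #3] limit_sell(price=104, qty=10): fills=none; bids=[#2:3@102] asks=[#3:10@104]
After op 4 [order #4] market_buy(qty=4): fills=#4x#3:4@104; bids=[#2:3@102] asks=[#3:6@104]
After op 5 [order #5] limit_buy(price=101, qty=1): fills=none; bids=[#2:3@102 #5:1@101] asks=[#3:6@104]
After op 6 [order #6] market_buy(qty=7): fills=#6x#3:6@104; bids=[#2:3@102 #5:1@101] asks=[-]
After op 7 [order #7] limit_sell(price=105, qty=4): fills=none; bids=[#2:3@102 #5:1@101] asks=[#7:4@105]
After op 8 [order #8] market_buy(qty=3): fills=#8x#7:3@105; bids=[#2:3@102 #5:1@101] asks=[#7:1@105]
After op 9 [order #9] limit_buy(price=99, qty=2): fills=none; bids=[#2:3@102 #5:1@101 #9:2@99] asks=[#7:1@105]

Answer: BIDS (highest first):
  #2: 3@102
  #5: 1@101
  #9: 2@99
ASKS (lowest first):
  #7: 1@105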